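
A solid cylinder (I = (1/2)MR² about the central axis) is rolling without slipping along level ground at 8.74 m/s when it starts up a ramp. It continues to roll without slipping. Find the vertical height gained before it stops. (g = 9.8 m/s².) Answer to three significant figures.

h ≈ 5.85 m

The moment of inertia is (1/2)MR², giving k ≡ I/(MR²) = 0.5.
Since it rolls without slipping, ω = v/R and KE = ½Mv² + ½Iω² = ½(1+k)Mv² = (3/4)Mv².
At the top the kinetic energy is zero, so (3/4)Mv₀² = Mgh.
Thus h = (1+k)v₀²/(2g) = 1.5 × 8.74² / (2 × 9.8) ≈ 5.85 m.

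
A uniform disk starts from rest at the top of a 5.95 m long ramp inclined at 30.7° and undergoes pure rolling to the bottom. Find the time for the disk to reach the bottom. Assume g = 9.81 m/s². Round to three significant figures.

For this body I = (1/2)MR², i.e. k = I/(MR²) = 0.5.
Translational: Mg sinθ − f = Ma. Rotational about the CM: fR = Iα = kMRa, so f = kMa.
Hence a = g sinθ/(1+k) = 9.81×sin30.7°/1.5 = 3.339 m/s².
With constant a from rest, t = √(2L/a) = √(2·5.95/3.339) ≈ 1.89 s.

t ≈ 1.89 s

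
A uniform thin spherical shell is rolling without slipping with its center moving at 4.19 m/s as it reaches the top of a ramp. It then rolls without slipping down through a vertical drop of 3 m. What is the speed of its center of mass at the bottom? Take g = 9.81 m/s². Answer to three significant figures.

For this body I = (2/3)MR², i.e. k = I/(MR²) = 2/3.
Pure rolling means v = ωR; then KE = ½Mv² + ½I(v/R)² = ½(1+k)Mv² = (5/6)Mv².
Energy conservation: (5/6)Mv₀² + Mgh = (5/6)Mv², so v² = v₀² + 2gh/(1+k).
v = √(4.19² + 2×9.81×3/1.667) = √52.87 ≈ 7.27 m/s.

v ≈ 7.27 m/s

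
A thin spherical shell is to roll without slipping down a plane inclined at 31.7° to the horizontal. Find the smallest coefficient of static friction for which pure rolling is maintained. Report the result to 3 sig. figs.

μ_min ≈ 0.247

With I = (2/3)MR², the ratio k = I/(MR²) is 2/3.
Newton's second law down the slope: Mg sinθ − f = Ma. The torque equation fR = Iα (with α = a/R) gives f = kMa.
These give a = g sinθ/(1+k) and the required friction f = kMg sinθ/(1+k).
With N = Mg cosθ, the no-slip condition f ≤ μN gives μ_min = f/N = k tanθ/(1+k).
μ_min = (2/3) × tan31.7° / 1.667 ≈ 0.247.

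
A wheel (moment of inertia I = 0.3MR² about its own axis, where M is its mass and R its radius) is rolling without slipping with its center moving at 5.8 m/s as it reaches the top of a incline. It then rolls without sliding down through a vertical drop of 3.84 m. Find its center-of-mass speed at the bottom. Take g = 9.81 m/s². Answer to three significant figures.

The moment of inertia is 0.3MR², giving k ≡ I/(MR²) = 0.3.
The rolling condition ω = v/R makes the rotational term ½I(v/R)² = ½kMv², so KE_total = ½(1+k)Mv² = (13/20)Mv².
Conserving energy between top and bottom: (13/20)Mv² = (13/20)Mv₀² + Mgh, hence v² = v₀² + 2gh/(1+k).
v = √(5.8² + 2×9.81×3.84/1.3) = √91.59 ≈ 9.57 m/s.

v ≈ 9.57 m/s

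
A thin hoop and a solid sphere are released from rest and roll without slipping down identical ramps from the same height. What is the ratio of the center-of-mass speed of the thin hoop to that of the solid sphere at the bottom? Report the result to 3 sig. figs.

v_ratio ≈ 0.837

Each satisfies Mgh = ½(1+k)Mv² with k = I/(MR²), so v ∝ 1/√(1+k).
For the thin hoop k = 1; for the solid sphere k = 0.4.
v₁/v₂ = √((1+k₂)/(1+k₁)) = √(1.4/2) ≈ 0.837.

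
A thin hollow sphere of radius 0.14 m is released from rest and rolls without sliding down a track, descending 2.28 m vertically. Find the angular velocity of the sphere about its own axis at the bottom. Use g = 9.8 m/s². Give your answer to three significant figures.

For this body I = (2/3)MR², i.e. k = I/(MR²) = 2/3.
The rolling condition ω = v/R makes the rotational term ½I(v/R)² = ½kMv², so KE_total = ½(1+k)Mv² = (5/6)Mv².
Energy conservation Mgh = ½(1+k)Mv² gives v = √(2gh/(1+k)) = √(2 × 9.8 × 2.28 / 1.667) = 5.178 m/s.
The angular speed follows from ω = v/R = 5.178/0.14 ≈ 37.0 rad/s.

ω ≈ 37.0 rad/s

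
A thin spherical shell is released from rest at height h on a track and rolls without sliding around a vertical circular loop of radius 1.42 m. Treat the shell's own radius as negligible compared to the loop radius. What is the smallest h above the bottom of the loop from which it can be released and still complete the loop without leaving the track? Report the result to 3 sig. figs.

For this body I = (2/3)MR², i.e. k = I/(MR²) = 2/3.
At the top of the loop, the minimum-contact condition is Mg = Mv_top²/r, so v_top² = gr.
With ω = v/R, the kinetic energy at speed v is ½(1+k)Mv² = (5/6)Mv².
Energy conservation from release (height h) to the top (height 2r): Mgh = Mg(2r) + (5/6)M·gr.
Thus h_min = 2r + (1+k)r/2 = r(2 + 1.667/2) = 1.42 × 2.833 ≈ 4.02 m.

h_min ≈ 4.02 m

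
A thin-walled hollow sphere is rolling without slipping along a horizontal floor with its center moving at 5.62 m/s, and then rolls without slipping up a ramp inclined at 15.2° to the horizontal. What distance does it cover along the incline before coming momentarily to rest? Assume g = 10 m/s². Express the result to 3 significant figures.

For this body I = (2/3)MR², i.e. k = I/(MR²) = 2/3.
Pure rolling means v = ωR; then KE = ½Mv² + ½I(v/R)² = ½(1+k)Mv² = (5/6)Mv².
Setting this equal to Mgh gives the vertical rise h = (1+k)v₀²/(2g) = 1.667×5.62²/(2×10) = 2.632 m.
The distance along the slope is d = h/sinθ = 2.632/sin15.2° ≈ 10.0 m.

d ≈ 10.0 m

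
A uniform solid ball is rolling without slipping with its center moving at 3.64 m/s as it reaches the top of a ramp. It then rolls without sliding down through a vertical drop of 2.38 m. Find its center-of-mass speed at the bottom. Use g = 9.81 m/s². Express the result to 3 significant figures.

v ≈ 6.83 m/s

Here I = (2/5)MR², so the shape factor k = I/(MR²) = 0.4.
Rolling without slipping gives ω = v/R, so the total kinetic energy is ½Mv² + ½Iω² = ½(1+k)Mv² = (7/10)Mv².
Conserving energy between top and bottom: (7/10)Mv² = (7/10)Mv₀² + Mgh, hence v² = v₀² + 2gh/(1+k).
v = √(3.64² + 2×9.81×2.38/1.4) = √46.6 ≈ 6.83 m/s.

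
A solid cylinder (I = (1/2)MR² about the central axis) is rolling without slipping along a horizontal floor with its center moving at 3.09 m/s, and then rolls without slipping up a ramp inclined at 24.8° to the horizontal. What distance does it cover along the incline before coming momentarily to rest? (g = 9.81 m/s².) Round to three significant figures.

d ≈ 1.74 m

Here I = (1/2)MR², so the shape factor k = I/(MR²) = 0.5.
Rolling without slipping gives ω = v/R, so the total kinetic energy is ½Mv² + ½Iω² = ½(1+k)Mv² = (3/4)Mv².
Setting this equal to Mgh gives the vertical rise h = (1+k)v₀²/(2g) = 1.5×3.09²/(2×9.81) = 0.73 m.
The distance along the slope is d = h/sinθ = 0.73/sin24.8° ≈ 1.74 m.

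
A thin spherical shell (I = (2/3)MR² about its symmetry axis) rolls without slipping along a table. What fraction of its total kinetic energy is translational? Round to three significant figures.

fraction ≈ 0.600

For this body I = (2/3)MR², i.e. k = I/(MR²) = 2/3.
Since ω = v/R, the translational part is ½Mv² and the rotational part is ½I(v/R)² = ½kMv²; the total is ½(1+k)Mv².
The translational fraction is therefore 1/(1+k) = 1/1.667 ≈ 0.600.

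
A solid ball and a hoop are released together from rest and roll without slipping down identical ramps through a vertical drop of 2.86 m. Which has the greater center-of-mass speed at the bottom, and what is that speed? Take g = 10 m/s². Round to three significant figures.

For rolling without slipping, Mgh = ½(1+k)Mv² where k = I/(MR²), so v = √(2gh/(1+k)).
Solid ball: k = 0.4, giving v = √(2×10×2.86/1.4) = 6.392 m/s.
Hoop: k = 1, giving v = √(2×10×2.86/2) = 5.348 m/s.
The smaller k wins: the solid ball, at ≈ 6.39 m/s.

the solid ball, at v ≈ 6.39 m/s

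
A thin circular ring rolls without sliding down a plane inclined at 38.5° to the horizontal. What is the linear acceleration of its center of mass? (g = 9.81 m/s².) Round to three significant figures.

a ≈ 3.05 m/s²

Here I = MR², so the shape factor k = I/(MR²) = 1.
Newton's second law down the slope: Mg sinθ − f = Ma. The torque equation fR = Iα (with α = a/R) gives f = kMa.
Eliminating f: Mg sinθ = (1+k)Ma, so a = g sinθ/(1+k) = 9.81 × sin38.5° / 2 ≈ 3.05 m/s².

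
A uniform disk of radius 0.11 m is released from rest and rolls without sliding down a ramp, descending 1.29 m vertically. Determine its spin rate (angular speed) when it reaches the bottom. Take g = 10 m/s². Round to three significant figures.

With I = (1/2)MR², the ratio k = I/(MR²) is 0.5.
Rolling without slipping gives ω = v/R, so the total kinetic energy is ½Mv² + ½Iω² = ½(1+k)Mv² = (3/4)Mv².
Energy conservation Mgh = ½(1+k)Mv² gives v = √(2gh/(1+k)) = √(2 × 10 × 1.29 / 1.5) = 4.147 m/s.
Then ω = v/R = 4.147 / 0.11 ≈ 37.7 rad/s.

ω ≈ 37.7 rad/s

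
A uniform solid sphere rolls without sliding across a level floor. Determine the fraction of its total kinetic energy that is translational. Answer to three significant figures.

fraction ≈ 0.714

Here I = (2/5)MR², so the shape factor k = I/(MR²) = 0.4.
With ω = v/R, KE_trans = ½Mv² and KE_rot = ½Iω² = ½kMv², so KE_total = ½(1+k)Mv².
The translational fraction is therefore 1/(1+k) = 1/1.4 ≈ 0.714.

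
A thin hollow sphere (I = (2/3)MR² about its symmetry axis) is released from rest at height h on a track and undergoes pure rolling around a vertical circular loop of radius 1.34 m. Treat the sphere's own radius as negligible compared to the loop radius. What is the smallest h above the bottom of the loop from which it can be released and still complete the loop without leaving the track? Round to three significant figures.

h_min ≈ 3.80 m

For this body I = (2/3)MR², i.e. k = I/(MR²) = 2/3.
At the top, contact is just lost when gravity alone supplies the centripetal force: Mg = Mv_top²/r, i.e. v_top² = gr.
With ω = v/R, the kinetic energy at speed v is ½(1+k)Mv² = (5/6)Mv².
Energy conservation from release (height h) to the top (height 2r): Mgh = Mg(2r) + (5/6)M·gr.
Thus h_min = 2r + (1+k)r/2 = r(2 + 1.667/2) = 1.34 × 2.833 ≈ 3.80 m.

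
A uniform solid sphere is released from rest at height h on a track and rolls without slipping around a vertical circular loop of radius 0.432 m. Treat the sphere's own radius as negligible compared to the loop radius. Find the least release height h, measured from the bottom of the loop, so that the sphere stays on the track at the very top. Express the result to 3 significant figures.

h_min ≈ 1.17 m

Here I = (2/5)MR², so the shape factor k = I/(MR²) = 0.4.
At the top, contact is just lost when gravity alone supplies the centripetal force: Mg = Mv_top²/r, i.e. v_top² = gr.
With ω = v/R, the kinetic energy at speed v is ½(1+k)Mv² = (7/10)Mv².
Energy conservation from release (height h) to the top (height 2r): Mgh = Mg(2r) + (7/10)M·gr.
Thus h_min = 2r + (1+k)r/2 = r(2 + 1.4/2) = 0.432 × 2.7 ≈ 1.17 m.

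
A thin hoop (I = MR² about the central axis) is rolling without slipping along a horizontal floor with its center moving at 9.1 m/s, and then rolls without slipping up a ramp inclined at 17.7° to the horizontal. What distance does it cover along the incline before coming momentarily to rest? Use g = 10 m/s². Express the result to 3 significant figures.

d ≈ 27.2 m

The moment of inertia is MR², giving k ≡ I/(MR²) = 1.
Pure rolling means v = ωR; then KE = ½Mv² + ½I(v/R)² = ½(1+k)Mv² = Mv².
Setting this equal to Mgh gives the vertical rise h = (1+k)v₀²/(2g) = 2×9.1²/(2×10) = 8.281 m.
Along the incline, d = h/sinθ = 8.281/sin17.7° ≈ 27.2 m.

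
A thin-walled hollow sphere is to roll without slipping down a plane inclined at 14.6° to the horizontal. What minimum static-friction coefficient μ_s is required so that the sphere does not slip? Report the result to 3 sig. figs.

μ_min ≈ 0.104

The moment of inertia is (2/3)MR², giving k ≡ I/(MR²) = 2/3.
Along the incline Mg sinθ − f = Ma, and torque about the center fR = Iα = kMR²(a/R) gives f = kMa.
These give a = g sinθ/(1+k) and the required friction f = kMg sinθ/(1+k).
With N = Mg cosθ, the no-slip condition f ≤ μN gives μ_min = f/N = k tanθ/(1+k).
μ_min = (2/3) × tan14.6° / 1.667 ≈ 0.104.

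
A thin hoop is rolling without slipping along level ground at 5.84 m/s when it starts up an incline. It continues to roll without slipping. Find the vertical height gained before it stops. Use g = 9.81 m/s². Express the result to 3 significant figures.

h ≈ 3.48 m

For this body I = MR², i.e. k = I/(MR²) = 1.
Since it rolls without slipping, ω = v/R and KE = ½Mv² + ½Iω² = ½(1+k)Mv² = Mv².
At the top the kinetic energy is zero, so Mv₀² = Mgh.
Thus h = (1+k)v₀²/(2g) = 2 × 5.84² / (2 × 9.81) ≈ 3.48 m.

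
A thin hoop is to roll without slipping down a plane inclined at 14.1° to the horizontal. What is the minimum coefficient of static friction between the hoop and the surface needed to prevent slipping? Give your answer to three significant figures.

For this body I = MR², i.e. k = I/(MR²) = 1.
Translational: Mg sinθ − f = Ma. Rotational about the CM: fR = Iα = kMRa, so f = kMa.
These give a = g sinθ/(1+k) and the required friction f = kMg sinθ/(1+k).
With N = Mg cosθ, the no-slip condition f ≤ μN gives μ_min = f/N = k tanθ/(1+k).
μ_min = 1 × tan14.1° / 2 ≈ 0.126.

μ_min ≈ 0.126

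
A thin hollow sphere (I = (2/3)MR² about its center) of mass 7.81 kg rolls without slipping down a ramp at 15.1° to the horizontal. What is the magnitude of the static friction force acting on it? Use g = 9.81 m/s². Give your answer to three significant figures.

f ≈ 7.98 N

Here I = (2/3)MR², so the shape factor k = I/(MR²) = 2/3.
Along the incline Mg sinθ − f = Ma, and torque about the center fR = Iα = kMR²(a/R) gives f = kMa.
Combining, a = g sinθ/(1+k) and f = kMa = kMg sinθ/(1+k).
f = (2/3) × 7.81 × 9.81 × sin15.1° / 1.667 ≈ 7.98 N.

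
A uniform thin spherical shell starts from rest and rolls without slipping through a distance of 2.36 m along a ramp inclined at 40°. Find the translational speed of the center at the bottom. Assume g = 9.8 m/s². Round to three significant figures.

v ≈ 4.22 m/s

The moment of inertia is (2/3)MR², giving k ≡ I/(MR²) = 2/3.
Rolling without slipping gives ω = v/R, so the total kinetic energy is ½Mv² + ½Iω² = ½(1+k)Mv² = (5/6)Mv².
The vertical drop is h = L sinθ = 2.36 × sin40° = 1.517 m.
Energy conservation: Mgh = (5/6)Mv², so v = √(2gh/(1+k)) = √(2 × 9.8 × 1.517 / 1.667) ≈ 4.22 m/s.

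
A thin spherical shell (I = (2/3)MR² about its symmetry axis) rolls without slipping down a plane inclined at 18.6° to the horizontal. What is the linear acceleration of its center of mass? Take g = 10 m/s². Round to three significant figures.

a ≈ 1.91 m/s²

The moment of inertia is (2/3)MR², giving k ≡ I/(MR²) = 2/3.
Along the incline Mg sinθ − f = Ma, and torque about the center fR = Iα = kMR²(a/R) gives f = kMa.
Eliminating f: Mg sinθ = (1+k)Ma, so a = g sinθ/(1+k) = 10 × sin18.6° / 1.667 ≈ 1.91 m/s².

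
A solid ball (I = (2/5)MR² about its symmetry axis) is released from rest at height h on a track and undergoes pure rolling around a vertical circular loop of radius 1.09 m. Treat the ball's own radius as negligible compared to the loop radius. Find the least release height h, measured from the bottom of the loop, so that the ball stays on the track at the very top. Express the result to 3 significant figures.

h_min ≈ 2.94 m

Here I = (2/5)MR², so the shape factor k = I/(MR²) = 0.4.
At the top of the loop, the minimum-contact condition is Mg = Mv_top²/r, so v_top² = gr.
With ω = v/R, the kinetic energy at speed v is ½(1+k)Mv² = (7/10)Mv².
Energy conservation from release (height h) to the top (height 2r): Mgh = Mg(2r) + (7/10)M·gr.
Thus h_min = 2r + (1+k)r/2 = r(2 + 1.4/2) = 1.09 × 2.7 ≈ 2.94 m.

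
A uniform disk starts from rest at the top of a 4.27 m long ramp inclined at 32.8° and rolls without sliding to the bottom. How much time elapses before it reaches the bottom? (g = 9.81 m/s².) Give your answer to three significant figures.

t ≈ 1.55 s

Here I = (1/2)MR², so the shape factor k = I/(MR²) = 0.5.
Translational: Mg sinθ − f = Ma. Rotational about the CM: fR = Iα = kMRa, so f = kMa.
Hence a = g sinθ/(1+k) = 9.81×sin32.8°/1.5 = 3.543 m/s².
With constant a from rest, t = √(2L/a) = √(2·4.27/3.543) ≈ 1.55 s.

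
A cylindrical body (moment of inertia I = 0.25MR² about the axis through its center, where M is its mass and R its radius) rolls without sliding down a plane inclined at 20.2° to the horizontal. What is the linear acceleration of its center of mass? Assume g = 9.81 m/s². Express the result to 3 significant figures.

a ≈ 2.71 m/s²

The moment of inertia is 0.25MR², giving k ≡ I/(MR²) = 0.25.
Newton's second law down the slope: Mg sinθ − f = Ma. The torque equation fR = Iα (with α = a/R) gives f = kMa.
Eliminating f: Mg sinθ = (1+k)Ma, so a = g sinθ/(1+k) = 9.81 × sin20.2° / 1.25 ≈ 2.71 m/s².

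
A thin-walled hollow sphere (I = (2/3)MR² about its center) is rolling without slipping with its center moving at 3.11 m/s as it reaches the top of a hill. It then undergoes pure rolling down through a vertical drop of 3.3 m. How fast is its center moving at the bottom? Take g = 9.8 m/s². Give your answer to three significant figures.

v ≈ 6.96 m/s

Here I = (2/3)MR², so the shape factor k = I/(MR²) = 2/3.
Since it rolls without slipping, ω = v/R and KE = ½Mv² + ½Iω² = ½(1+k)Mv² = (5/6)Mv².
Energy conservation: (5/6)Mv₀² + Mgh = (5/6)Mv², so v² = v₀² + 2gh/(1+k).
v = √(3.11² + 2×9.8×3.3/1.667) = √48.48 ≈ 6.96 m/s.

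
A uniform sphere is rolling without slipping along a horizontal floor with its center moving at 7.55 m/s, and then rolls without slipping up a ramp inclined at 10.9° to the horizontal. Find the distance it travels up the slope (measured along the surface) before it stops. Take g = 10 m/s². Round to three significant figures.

d ≈ 21.1 m

For this body I = (2/5)MR², i.e. k = I/(MR²) = 0.4.
Since it rolls without slipping, ω = v/R and KE = ½Mv² + ½Iω² = ½(1+k)Mv² = (7/10)Mv².
Setting this equal to Mgh gives the vertical rise h = (1+k)v₀²/(2g) = 1.4×7.55²/(2×10) = 3.99 m.
The distance along the slope is d = h/sinθ = 3.99/sin10.9° ≈ 21.1 m.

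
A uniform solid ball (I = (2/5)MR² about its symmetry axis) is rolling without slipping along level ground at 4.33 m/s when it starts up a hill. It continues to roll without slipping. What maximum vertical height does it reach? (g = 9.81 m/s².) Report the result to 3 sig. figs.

With I = (2/5)MR², the ratio k = I/(MR²) is 0.4.
Pure rolling means v = ωR; then KE = ½Mv² + ½I(v/R)² = ½(1+k)Mv² = (7/10)Mv².
All of this converts to potential energy at the highest point: (7/10)Mv₀² = Mgh.
Thus h = (1+k)v₀²/(2g) = 1.4 × 4.33² / (2 × 9.81) ≈ 1.34 m.

h ≈ 1.34 m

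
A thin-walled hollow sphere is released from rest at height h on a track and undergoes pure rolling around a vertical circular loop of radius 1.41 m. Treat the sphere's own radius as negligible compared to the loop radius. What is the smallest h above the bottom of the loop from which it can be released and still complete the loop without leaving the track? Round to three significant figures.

With I = (2/3)MR², the ratio k = I/(MR²) is 2/3.
At the top, contact is just lost when gravity alone supplies the centripetal force: Mg = Mv_top²/r, i.e. v_top² = gr.
With ω = v/R, the kinetic energy at speed v is ½(1+k)Mv² = (5/6)Mv².
Energy conservation from release (height h) to the top (height 2r): Mgh = Mg(2r) + (5/6)M·gr.
Thus h_min = 2r + (1+k)r/2 = r(2 + 1.667/2) = 1.41 × 2.833 ≈ 4.00 m.

h_min ≈ 4.00 m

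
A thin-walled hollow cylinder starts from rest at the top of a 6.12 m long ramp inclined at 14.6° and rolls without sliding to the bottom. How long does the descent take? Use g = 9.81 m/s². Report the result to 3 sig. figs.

t ≈ 3.15 s

For this body I = MR², i.e. k = I/(MR²) = 1.
Newton's second law down the slope: Mg sinθ − f = Ma. The torque equation fR = Iα (with α = a/R) gives f = kMa.
Hence a = g sinθ/(1+k) = 9.81×sin14.6°/2 = 1.236 m/s².
Starting from rest, L = ½at², so t = √(2L/a) = √(2×6.12/1.236) ≈ 3.15 s.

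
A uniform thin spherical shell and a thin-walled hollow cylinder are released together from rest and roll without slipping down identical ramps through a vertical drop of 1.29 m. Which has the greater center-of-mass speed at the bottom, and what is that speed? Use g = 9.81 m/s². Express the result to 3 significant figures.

the uniform thin spherical shell, at v ≈ 3.90 m/s

For rolling without slipping, Mgh = ½(1+k)Mv² where k = I/(MR²), so v = √(2gh/(1+k)).
Uniform thin spherical shell: k = 2/3, giving v = √(2×9.81×1.29/1.667) = 3.897 m/s.
Thin-walled hollow cylinder: k = 1, giving v = √(2×9.81×1.29/2) = 3.557 m/s.
The smaller k wins: the uniform thin spherical shell, at ≈ 3.90 m/s.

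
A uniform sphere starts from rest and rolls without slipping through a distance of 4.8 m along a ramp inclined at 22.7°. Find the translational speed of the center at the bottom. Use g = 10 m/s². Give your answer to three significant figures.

v ≈ 5.14 m/s

The moment of inertia is (2/5)MR², giving k ≡ I/(MR²) = 0.4.
Pure rolling means v = ωR; then KE = ½Mv² + ½I(v/R)² = ½(1+k)Mv² = (7/10)Mv².
The vertical drop is h = L sinθ = 4.8 × sin22.7° = 1.852 m.
Setting Mgh = (7/10)Mv² gives v = √(2gh/(1+k)) = √(2·10·1.852/1.4) ≈ 5.14 m/s.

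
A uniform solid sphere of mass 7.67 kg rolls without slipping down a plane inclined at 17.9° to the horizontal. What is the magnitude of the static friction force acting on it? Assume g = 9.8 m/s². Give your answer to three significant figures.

f ≈ 6.60 N

With I = (2/5)MR², the ratio k = I/(MR²) is 0.4.
Translational: Mg sinθ − f = Ma. Rotational about the CM: fR = Iα = kMRa, so f = kMa.
Combining, a = g sinθ/(1+k) and f = kMa = kMg sinθ/(1+k).
f = 0.4 × 7.67 × 9.8 × sin17.9° / 1.4 ≈ 6.60 N.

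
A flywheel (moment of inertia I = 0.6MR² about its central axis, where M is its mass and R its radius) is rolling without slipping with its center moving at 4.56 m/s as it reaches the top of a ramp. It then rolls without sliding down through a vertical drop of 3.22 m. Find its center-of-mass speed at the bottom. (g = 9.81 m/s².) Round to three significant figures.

v ≈ 7.76 m/s

The moment of inertia is 0.6MR², giving k ≡ I/(MR²) = 0.6.
Since it rolls without slipping, ω = v/R and KE = ½Mv² + ½Iω² = ½(1+k)Mv² = (4/5)Mv².
Energy conservation: (4/5)Mv₀² + Mgh = (4/5)Mv², so v² = v₀² + 2gh/(1+k).
v = √(4.56² + 2×9.81×3.22/1.6) = √60.28 ≈ 7.76 m/s.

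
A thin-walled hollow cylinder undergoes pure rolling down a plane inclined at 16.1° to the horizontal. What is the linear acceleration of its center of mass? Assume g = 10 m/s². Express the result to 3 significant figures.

a ≈ 1.39 m/s²

The moment of inertia is MR², giving k ≡ I/(MR²) = 1.
Newton's second law down the slope: Mg sinθ − f = Ma. The torque equation fR = Iα (with α = a/R) gives f = kMa.
Eliminating f: Mg sinθ = (1+k)Ma, so a = g sinθ/(1+k) = 10 × sin16.1° / 2 ≈ 1.39 m/s².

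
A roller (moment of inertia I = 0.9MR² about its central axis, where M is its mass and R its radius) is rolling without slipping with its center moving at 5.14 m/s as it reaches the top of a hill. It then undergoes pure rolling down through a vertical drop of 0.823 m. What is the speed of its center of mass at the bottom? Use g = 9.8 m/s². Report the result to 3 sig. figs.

The moment of inertia is 0.9MR², giving k ≡ I/(MR²) = 0.9.
The rolling condition ω = v/R makes the rotational term ½I(v/R)² = ½kMv², so KE_total = ½(1+k)Mv² = (19/20)Mv².
Energy conservation: (19/20)Mv₀² + Mgh = (19/20)Mv², so v² = v₀² + 2gh/(1+k).
v = √(5.14² + 2×9.8×0.823/1.9) = √34.91 ≈ 5.91 m/s.

v ≈ 5.91 m/s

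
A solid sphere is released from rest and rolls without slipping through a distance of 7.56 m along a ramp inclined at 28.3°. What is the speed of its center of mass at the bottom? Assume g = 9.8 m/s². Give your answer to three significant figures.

Here I = (2/5)MR², so the shape factor k = I/(MR²) = 0.4.
Since it rolls without slipping, ω = v/R and KE = ½Mv² + ½Iω² = ½(1+k)Mv² = (7/10)Mv².
The vertical drop is h = L sinθ = 7.56 × sin28.3° = 3.584 m.
Energy conservation: Mgh = (7/10)Mv², so v = √(2gh/(1+k)) = √(2 × 9.8 × 3.584 / 1.4) ≈ 7.08 m/s.

v ≈ 7.08 m/s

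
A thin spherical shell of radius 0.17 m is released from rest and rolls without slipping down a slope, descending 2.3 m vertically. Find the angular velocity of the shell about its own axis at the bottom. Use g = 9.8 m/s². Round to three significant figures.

The moment of inertia is (2/3)MR², giving k ≡ I/(MR²) = 2/3.
Rolling without slipping gives ω = v/R, so the total kinetic energy is ½Mv² + ½Iω² = ½(1+k)Mv² = (5/6)Mv².
Energy conservation Mgh = ½(1+k)Mv² gives v = √(2gh/(1+k)) = √(2 × 9.8 × 2.3 / 1.667) = 5.201 m/s.
The angular speed follows from ω = v/R = 5.201/0.17 ≈ 30.6 rad/s.

ω ≈ 30.6 rad/s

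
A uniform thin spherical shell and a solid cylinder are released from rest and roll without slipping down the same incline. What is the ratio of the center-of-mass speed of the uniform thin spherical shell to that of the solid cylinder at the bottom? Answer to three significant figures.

v_ratio ≈ 0.949

Each satisfies Mgh = ½(1+k)Mv² with k = I/(MR²), so v ∝ 1/√(1+k).
For the uniform thin spherical shell k = 2/3; for the solid cylinder k = 0.5.
v₁/v₂ = √((1+k₂)/(1+k₁)) = √(1.5/1.667) ≈ 0.949.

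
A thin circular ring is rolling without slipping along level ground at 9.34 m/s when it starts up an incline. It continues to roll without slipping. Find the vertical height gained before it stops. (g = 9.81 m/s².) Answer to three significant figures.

h ≈ 8.89 m

Here I = MR², so the shape factor k = I/(MR²) = 1.
The rolling condition ω = v/R makes the rotational term ½I(v/R)² = ½kMv², so KE_total = ½(1+k)Mv² = Mv².
All of this converts to potential energy at the highest point: Mv₀² = Mgh.
Thus h = (1+k)v₀²/(2g) = 2 × 9.34² / (2 × 9.81) ≈ 8.89 m.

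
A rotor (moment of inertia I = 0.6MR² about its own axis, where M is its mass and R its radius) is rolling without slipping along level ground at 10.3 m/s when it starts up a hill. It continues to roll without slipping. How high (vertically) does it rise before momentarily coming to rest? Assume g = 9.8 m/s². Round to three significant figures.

h ≈ 8.66 m

Here I = 0.6MR², so the shape factor k = I/(MR²) = 0.6.
Pure rolling means v = ωR; then KE = ½Mv² + ½I(v/R)² = ½(1+k)Mv² = (4/5)Mv².
At the top the kinetic energy is zero, so (4/5)Mv₀² = Mgh.
Thus h = (1+k)v₀²/(2g) = 1.6 × 10.3² / (2 × 9.8) ≈ 8.66 m.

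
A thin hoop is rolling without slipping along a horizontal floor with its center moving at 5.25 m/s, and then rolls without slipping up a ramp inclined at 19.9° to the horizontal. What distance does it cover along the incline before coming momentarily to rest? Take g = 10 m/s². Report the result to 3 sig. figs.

d ≈ 8.10 m

Here I = MR², so the shape factor k = I/(MR²) = 1.
Rolling without slipping gives ω = v/R, so the total kinetic energy is ½Mv² + ½Iω² = ½(1+k)Mv² = Mv².
Setting this equal to Mgh gives the vertical rise h = (1+k)v₀²/(2g) = 2×5.25²/(2×10) = 2.756 m.
The distance along the slope is d = h/sinθ = 2.756/sin19.9° ≈ 8.10 m.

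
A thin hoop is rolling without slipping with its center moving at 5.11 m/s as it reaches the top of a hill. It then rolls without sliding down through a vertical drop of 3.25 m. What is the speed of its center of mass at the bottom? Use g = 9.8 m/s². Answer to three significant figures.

The moment of inertia is MR², giving k ≡ I/(MR²) = 1.
Pure rolling means v = ωR; then KE = ½Mv² + ½I(v/R)² = ½(1+k)Mv² = Mv².
Conserving energy between top and bottom: Mv² = Mv₀² + Mgh, hence v² = v₀² + 2gh/(1+k).
v = √(5.11² + 2×9.8×3.25/2) = √57.96 ≈ 7.61 m/s.

v ≈ 7.61 m/s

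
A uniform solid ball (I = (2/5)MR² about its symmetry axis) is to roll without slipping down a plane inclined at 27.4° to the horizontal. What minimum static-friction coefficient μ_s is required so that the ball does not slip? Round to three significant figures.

μ_min ≈ 0.148

The moment of inertia is (2/5)MR², giving k ≡ I/(MR²) = 0.4.
Newton's second law down the slope: Mg sinθ − f = Ma. The torque equation fR = Iα (with α = a/R) gives f = kMa.
These give a = g sinθ/(1+k) and the required friction f = kMg sinθ/(1+k).
The normal force is N = Mg cosθ, so μ_min = f/N = k tanθ/(1+k).
μ_min = 0.4 × tan27.4° / 1.4 ≈ 0.148.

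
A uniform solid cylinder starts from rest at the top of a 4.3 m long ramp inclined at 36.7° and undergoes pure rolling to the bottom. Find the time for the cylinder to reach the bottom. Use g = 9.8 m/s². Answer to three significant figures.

t ≈ 1.48 s

Here I = (1/2)MR², so the shape factor k = I/(MR²) = 0.5.
Along the incline Mg sinθ − f = Ma, and torque about the center fR = Iα = kMR²(a/R) gives f = kMa.
Hence a = g sinθ/(1+k) = 9.8×sin36.7°/1.5 = 3.904 m/s².
Starting from rest, L = ½at², so t = √(2L/a) = √(2×4.3/3.904) ≈ 1.48 s.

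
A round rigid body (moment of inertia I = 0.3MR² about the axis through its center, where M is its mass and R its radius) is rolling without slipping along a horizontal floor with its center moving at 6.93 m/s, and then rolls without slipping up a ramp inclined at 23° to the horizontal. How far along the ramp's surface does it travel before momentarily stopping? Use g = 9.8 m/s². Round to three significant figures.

With I = 0.3MR², the ratio k = I/(MR²) is 0.3.
Pure rolling means v = ωR; then KE = ½Mv² + ½I(v/R)² = ½(1+k)Mv² = (13/20)Mv².
Setting this equal to Mgh gives the vertical rise h = (1+k)v₀²/(2g) = 1.3×6.93²/(2×9.8) = 3.185 m.
The distance along the slope is d = h/sinθ = 3.185/sin23° ≈ 8.15 m.

d ≈ 8.15 m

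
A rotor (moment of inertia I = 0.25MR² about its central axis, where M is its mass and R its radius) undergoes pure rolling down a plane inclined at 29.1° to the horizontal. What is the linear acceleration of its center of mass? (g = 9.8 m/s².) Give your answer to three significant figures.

For this body I = 0.25MR², i.e. k = I/(MR²) = 0.25.
Newton's second law down the slope: Mg sinθ − f = Ma. The torque equation fR = Iα (with α = a/R) gives f = kMa.
Eliminating f: Mg sinθ = (1+k)Ma, so a = g sinθ/(1+k) = 9.8 × sin29.1° / 1.25 ≈ 3.81 m/s².

a ≈ 3.81 m/s²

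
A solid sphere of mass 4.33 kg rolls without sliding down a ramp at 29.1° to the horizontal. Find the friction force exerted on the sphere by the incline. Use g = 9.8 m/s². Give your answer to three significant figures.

f ≈ 5.90 N

With I = (2/5)MR², the ratio k = I/(MR²) is 0.4.
Newton's second law down the slope: Mg sinθ − f = Ma. The torque equation fR = Iα (with α = a/R) gives f = kMa.
Combining, a = g sinθ/(1+k) and f = kMa = kMg sinθ/(1+k).
f = 0.4 × 4.33 × 9.8 × sin29.1° / 1.4 ≈ 5.90 N.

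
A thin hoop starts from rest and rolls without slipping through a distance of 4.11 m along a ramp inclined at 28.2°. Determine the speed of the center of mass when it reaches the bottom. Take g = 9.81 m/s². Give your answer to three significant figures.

v ≈ 4.36 m/s

The moment of inertia is MR², giving k ≡ I/(MR²) = 1.
Since it rolls without slipping, ω = v/R and KE = ½Mv² + ½Iω² = ½(1+k)Mv² = Mv².
The vertical drop is h = L sinθ = 4.11 × sin28.2° = 1.942 m.
Setting Mgh = Mv² gives v = √(2gh/(1+k)) = √(2·9.81·1.942/2) ≈ 4.36 m/s.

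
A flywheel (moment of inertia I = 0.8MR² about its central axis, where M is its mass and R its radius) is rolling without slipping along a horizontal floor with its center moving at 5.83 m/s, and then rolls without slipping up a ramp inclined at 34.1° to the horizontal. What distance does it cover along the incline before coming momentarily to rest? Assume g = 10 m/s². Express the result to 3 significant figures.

Here I = 0.8MR², so the shape factor k = I/(MR²) = 0.8.
Pure rolling means v = ωR; then KE = ½Mv² + ½I(v/R)² = ½(1+k)Mv² = (9/10)Mv².
Setting this equal to Mgh gives the vertical rise h = (1+k)v₀²/(2g) = 1.8×5.83²/(2×10) = 3.059 m.
The distance along the slope is d = h/sinθ = 3.059/sin34.1° ≈ 5.46 m.

d ≈ 5.46 m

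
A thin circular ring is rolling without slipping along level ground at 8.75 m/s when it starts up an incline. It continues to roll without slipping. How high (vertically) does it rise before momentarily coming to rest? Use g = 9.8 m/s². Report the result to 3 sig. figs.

h ≈ 7.81 m

With I = MR², the ratio k = I/(MR²) is 1.
The rolling condition ω = v/R makes the rotational term ½I(v/R)² = ½kMv², so KE_total = ½(1+k)Mv² = Mv².
At the top the kinetic energy is zero, so Mv₀² = Mgh.
Thus h = (1+k)v₀²/(2g) = 2 × 8.75² / (2 × 9.8) ≈ 7.81 m.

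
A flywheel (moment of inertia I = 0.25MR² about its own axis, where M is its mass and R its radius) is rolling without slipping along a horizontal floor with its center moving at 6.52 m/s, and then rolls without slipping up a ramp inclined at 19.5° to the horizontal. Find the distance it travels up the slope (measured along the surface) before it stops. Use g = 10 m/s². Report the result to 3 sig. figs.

d ≈ 7.96 m

For this body I = 0.25MR², i.e. k = I/(MR²) = 0.25.
Since it rolls without slipping, ω = v/R and KE = ½Mv² + ½Iω² = ½(1+k)Mv² = (5/8)Mv².
Setting this equal to Mgh gives the vertical rise h = (1+k)v₀²/(2g) = 1.25×6.52²/(2×10) = 2.657 m.
Along the incline, d = h/sinθ = 2.657/sin19.5° ≈ 7.96 m.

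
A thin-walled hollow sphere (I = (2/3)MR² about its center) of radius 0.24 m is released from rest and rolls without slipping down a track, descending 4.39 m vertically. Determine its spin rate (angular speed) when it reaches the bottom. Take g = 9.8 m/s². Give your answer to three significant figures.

ω ≈ 29.9 rad/s

With I = (2/3)MR², the ratio k = I/(MR²) is 2/3.
The rolling condition ω = v/R makes the rotational term ½I(v/R)² = ½kMv², so KE_total = ½(1+k)Mv² = (5/6)Mv².
Energy conservation Mgh = ½(1+k)Mv² gives v = √(2gh/(1+k)) = √(2 × 9.8 × 4.39 / 1.667) = 7.185 m/s.
The angular speed follows from ω = v/R = 7.185/0.24 ≈ 29.9 rad/s.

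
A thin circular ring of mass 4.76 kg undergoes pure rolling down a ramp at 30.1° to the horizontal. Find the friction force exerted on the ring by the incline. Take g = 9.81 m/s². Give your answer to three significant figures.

f ≈ 11.7 N

Here I = MR², so the shape factor k = I/(MR²) = 1.
Newton's second law down the slope: Mg sinθ − f = Ma. The torque equation fR = Iα (with α = a/R) gives f = kMa.
Combining, a = g sinθ/(1+k) and f = kMa = kMg sinθ/(1+k).
f = 1 × 4.76 × 9.81 × sin30.1° / 2 ≈ 11.7 N.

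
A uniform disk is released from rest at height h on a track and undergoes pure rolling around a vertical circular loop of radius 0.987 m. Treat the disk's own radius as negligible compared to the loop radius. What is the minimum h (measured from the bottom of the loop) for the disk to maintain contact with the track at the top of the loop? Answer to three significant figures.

Here I = (1/2)MR², so the shape factor k = I/(MR²) = 0.5.
At the top, contact is just lost when gravity alone supplies the centripetal force: Mg = Mv_top²/r, i.e. v_top² = gr.
With ω = v/R, the kinetic energy at speed v is ½(1+k)Mv² = (3/4)Mv².
Energy conservation from release (height h) to the top (height 2r): Mgh = Mg(2r) + (3/4)M·gr.
Thus h_min = 2r + (1+k)r/2 = r(2 + 1.5/2) = 0.987 × 2.75 ≈ 2.71 m.

h_min ≈ 2.71 m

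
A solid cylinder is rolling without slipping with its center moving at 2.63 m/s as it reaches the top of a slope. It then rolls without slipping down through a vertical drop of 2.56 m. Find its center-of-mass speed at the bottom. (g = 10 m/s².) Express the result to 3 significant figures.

The moment of inertia is (1/2)MR², giving k ≡ I/(MR²) = 0.5.
Rolling without slipping gives ω = v/R, so the total kinetic energy is ½Mv² + ½Iω² = ½(1+k)Mv² = (3/4)Mv².
Energy conservation: (3/4)Mv₀² + Mgh = (3/4)Mv², so v² = v₀² + 2gh/(1+k).
v = √(2.63² + 2×10×2.56/1.5) = √41.05 ≈ 6.41 m/s.

v ≈ 6.41 m/s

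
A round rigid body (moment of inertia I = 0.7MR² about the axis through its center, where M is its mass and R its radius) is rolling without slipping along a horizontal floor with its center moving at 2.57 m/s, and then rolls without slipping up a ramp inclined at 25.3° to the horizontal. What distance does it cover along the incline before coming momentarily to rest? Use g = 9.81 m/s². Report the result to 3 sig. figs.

With I = 0.7MR², the ratio k = I/(MR²) is 0.7.
Pure rolling means v = ωR; then KE = ½Mv² + ½I(v/R)² = ½(1+k)Mv² = (17/20)Mv².
Setting this equal to Mgh gives the vertical rise h = (1+k)v₀²/(2g) = 1.7×2.57²/(2×9.81) = 0.5723 m.
The distance along the slope is d = h/sinθ = 0.5723/sin25.3° ≈ 1.34 m.

d ≈ 1.34 m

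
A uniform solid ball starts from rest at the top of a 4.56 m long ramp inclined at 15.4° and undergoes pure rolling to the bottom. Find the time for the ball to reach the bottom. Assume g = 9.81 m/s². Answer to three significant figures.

t ≈ 2.21 s

Here I = (2/5)MR², so the shape factor k = I/(MR²) = 0.4.
Along the incline Mg sinθ − f = Ma, and torque about the center fR = Iα = kMR²(a/R) gives f = kMa.
Hence a = g sinθ/(1+k) = 9.81×sin15.4°/1.4 = 1.861 m/s².
With constant a from rest, t = √(2L/a) = √(2·4.56/1.861) ≈ 2.21 s.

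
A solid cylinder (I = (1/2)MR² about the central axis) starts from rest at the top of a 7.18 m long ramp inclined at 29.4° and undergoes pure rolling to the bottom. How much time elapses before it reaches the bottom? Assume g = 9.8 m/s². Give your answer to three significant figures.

With I = (1/2)MR², the ratio k = I/(MR²) is 0.5.
Translational: Mg sinθ − f = Ma. Rotational about the CM: fR = Iα = kMRa, so f = kMa.
Hence a = g sinθ/(1+k) = 9.8×sin29.4°/1.5 = 3.207 m/s².
With constant a from rest, t = √(2L/a) = √(2·7.18/3.207) ≈ 2.12 s.

t ≈ 2.12 s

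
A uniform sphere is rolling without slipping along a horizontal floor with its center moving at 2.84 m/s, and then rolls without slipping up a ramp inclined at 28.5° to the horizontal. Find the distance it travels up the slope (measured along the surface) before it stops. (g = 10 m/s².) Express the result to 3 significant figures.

Here I = (2/5)MR², so the shape factor k = I/(MR²) = 0.4.
Pure rolling means v = ωR; then KE = ½Mv² + ½I(v/R)² = ½(1+k)Mv² = (7/10)Mv².
Setting this equal to Mgh gives the vertical rise h = (1+k)v₀²/(2g) = 1.4×2.84²/(2×10) = 0.5646 m.
The distance along the slope is d = h/sinθ = 0.5646/sin28.5° ≈ 1.18 m.

d ≈ 1.18 m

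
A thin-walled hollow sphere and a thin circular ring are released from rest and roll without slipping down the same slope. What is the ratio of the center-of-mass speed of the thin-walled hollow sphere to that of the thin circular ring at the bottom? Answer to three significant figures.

Each satisfies Mgh = ½(1+k)Mv² with k = I/(MR²), so v ∝ 1/√(1+k).
For the thin-walled hollow sphere k = 2/3; for the thin circular ring k = 1.
v₁/v₂ = √((1+k₂)/(1+k₁)) = √(2/1.667) ≈ 1.10.

v_ratio ≈ 1.10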